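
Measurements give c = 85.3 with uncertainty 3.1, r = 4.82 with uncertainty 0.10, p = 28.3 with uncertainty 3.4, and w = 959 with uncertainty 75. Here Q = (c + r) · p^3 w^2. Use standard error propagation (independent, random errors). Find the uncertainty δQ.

Let u = c + r = 90.1. δu = √(δc² + δr²) = √(9.61 + 0.0100) = 3.10, so δu/u = 0.0344.
Q is then a monomial in u, p, w:
δQ/Q = √((δu/u)² + (3·δp/p)² + (2·δw/w)²) = √(0.00118 + 0.130 + 0.0245) = 0.394
Q = 1.88e+12, so δQ = 0.394 × 1.88e+12 = 7.41e+11.

7.41e+11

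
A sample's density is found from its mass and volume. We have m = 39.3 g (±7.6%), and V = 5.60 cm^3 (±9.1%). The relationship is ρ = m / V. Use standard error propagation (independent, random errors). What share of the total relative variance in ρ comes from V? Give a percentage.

(δρ/ρ)² = (1·δm/m)² + (-1·δV/V)²
  m term: (1×0.0760)² = 0.00578
  V term: (-1×0.0910)² = 0.00828
Total = 0.0141. Share from V = 0.00828/0.0141 = 0.589.

58.9%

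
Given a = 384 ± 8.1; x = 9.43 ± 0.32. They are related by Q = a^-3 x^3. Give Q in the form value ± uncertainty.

(1.48 ± 0.178) × 10^-5

For a monomial Q ∝ a^-3, x^3, fractional errors add in quadrature:
  (-3·δa/a)² = (-3×0.0211)² = 0.00400;  (3·δx/x)² = (3×0.0339)² = 0.0104
δQ/Q = √(0.0144) = 0.120
Q = 1.48e-05, so δQ = 0.120 × 1.48e-05 = 1.78e-06.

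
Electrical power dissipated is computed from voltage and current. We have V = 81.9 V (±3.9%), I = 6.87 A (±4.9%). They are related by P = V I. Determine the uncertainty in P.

35.2 W

Products/powers → add relative errors in quadrature, weighted by exponent:
  (1·δV/V)² = (1×0.0390)² = 0.00152;  (1·δI/I)² = (1×0.0490)² = 0.00240
δP/P = √(0.00392) = 0.0626
P = 563 W, so δP = 0.0626 × 563 = 35.2 W.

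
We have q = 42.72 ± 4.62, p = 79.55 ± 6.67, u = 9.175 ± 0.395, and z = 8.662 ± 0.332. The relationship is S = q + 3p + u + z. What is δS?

20.5

S is a linear combination, so absolute uncertainties add in quadrature:
  (δq)² = 21.3;  (3·δp)² = 400;  (δu)² = 0.156;  (δz)² = 0.110
δS = √(422) = 20.5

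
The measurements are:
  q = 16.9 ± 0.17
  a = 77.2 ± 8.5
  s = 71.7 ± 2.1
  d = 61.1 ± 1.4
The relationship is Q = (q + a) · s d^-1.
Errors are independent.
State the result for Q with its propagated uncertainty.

110 ± 10.8

Let u = q + a = 94.1. δu = √(δq² + δa²) = √(0.0289 + 72.2) = 8.50, so δu/u = 0.0903.
Q is then a monomial in u, s, d:
δQ/Q = √((δu/u)² + (1·δs/s)² + (-1·δd/d)²) = √(0.00816 + 0.000858 + 0.000525) = 0.0977
Q = 110, so δQ = 0.0977 × 110 = 10.8.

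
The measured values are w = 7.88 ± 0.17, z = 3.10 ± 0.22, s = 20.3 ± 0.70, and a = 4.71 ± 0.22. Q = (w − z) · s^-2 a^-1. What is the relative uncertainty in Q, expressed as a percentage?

Let u = w − z = 4.78. δu = √(δw² + δz²) = √(0.0289 + 0.0484) = 0.278, so δu/u = 0.0582.
Q is then a monomial in u, s, a:
δQ/Q = √((δu/u)² + (-2·δs/s)² + (-1·δa/a)²) = √(0.00338 + 0.00476 + 0.00218) = 0.102

10.2%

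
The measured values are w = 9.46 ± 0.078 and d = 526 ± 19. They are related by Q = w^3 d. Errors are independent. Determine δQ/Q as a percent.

4.38%

Each factor contributes (exponent × relative error)² to (δQ/Q)²:
  (3·δw/w)² = (3×0.00825)² = 0.000612;  (1·δd/d)² = (1×0.0361)² = 0.00130
δQ/Q = √(0.00192) = 0.0438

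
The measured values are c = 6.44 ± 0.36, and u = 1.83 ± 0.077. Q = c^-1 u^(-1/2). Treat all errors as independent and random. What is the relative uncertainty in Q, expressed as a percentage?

Since Q is a product/quotient, work with relative uncertainties:
  (-1·δc/c)² = (-1×0.0559)² = 0.00312;  (−½·δu/u)² = (-0.5×0.0421)² = 0.000443
δQ/Q = √(0.00357) = 0.0597

5.97%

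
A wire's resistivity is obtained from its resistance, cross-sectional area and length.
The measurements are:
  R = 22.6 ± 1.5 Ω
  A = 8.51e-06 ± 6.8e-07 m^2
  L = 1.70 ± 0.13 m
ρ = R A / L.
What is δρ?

Since ρ is a product/quotient, work with relative uncertainties:
  (1·δR/R)² = (1×0.0664)² = 0.00441;  (1·δA/A)² = (1×0.0799)² = 0.00638;  (-1·δL/L)² = (-1×0.0765)² = 0.00585
δρ/ρ = √(0.0166) = 0.129
ρ = 0.000113 Ω·m, so δρ = 0.129 × 0.000113 = 1.46e-05 Ω·m.

1.46e-05 Ω·m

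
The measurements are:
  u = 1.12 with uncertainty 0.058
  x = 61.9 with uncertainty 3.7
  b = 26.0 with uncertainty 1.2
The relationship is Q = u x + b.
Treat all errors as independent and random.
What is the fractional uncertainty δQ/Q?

0.0589

Let p = u·x = 69.3. δp/p = √((1·δu/u)² + (1·δx/x)²) = √(0.00268 + 0.00357) = 0.0791, so δp = 5.48.
Q = p + b: δQ = √(δp² + δb²) = √(30.1 + 1.44) = 5.61
Q = 95.3, so δQ/Q = 5.61/95.3 = 0.0589.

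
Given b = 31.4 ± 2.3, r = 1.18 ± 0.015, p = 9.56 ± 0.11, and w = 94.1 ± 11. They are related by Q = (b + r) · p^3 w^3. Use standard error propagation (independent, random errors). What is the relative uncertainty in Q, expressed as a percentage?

Let u = b + r = 32.6. δu = √(δb² + δr²) = √(5.29 + 0.000225) = 2.30, so δu/u = 0.0706.
Q is then a monomial in u, p, w:
δQ/Q = √((δu/u)² + (3·δp/p)² + (3·δw/w)²) = √(0.00498 + 0.00119 + 0.123) = 0.359

35.9%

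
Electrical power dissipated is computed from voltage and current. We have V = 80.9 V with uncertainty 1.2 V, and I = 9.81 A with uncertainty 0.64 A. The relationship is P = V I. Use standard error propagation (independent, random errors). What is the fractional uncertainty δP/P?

0.0669

Products/powers → add relative errors in quadrature, weighted by exponent:
  (1·δV/V)² = (1×0.0148)² = 0.000220;  (1·δI/I)² = (1×0.0652)² = 0.00426
δP/P = √(0.00448) = 0.0669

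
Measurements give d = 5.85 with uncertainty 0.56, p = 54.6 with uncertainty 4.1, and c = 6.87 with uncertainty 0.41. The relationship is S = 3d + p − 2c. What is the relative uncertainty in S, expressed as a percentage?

7.71%

Each term contributes (cᵢ δxᵢ)² to (δS)²:
  (3·δd)² = 2.82;  (δp)² = 16.8;  (2·δc)² = 0.672
δS = √(20.3) = 4.51
S = 58.4, so δS/S = 4.51/58.4 = 0.0771.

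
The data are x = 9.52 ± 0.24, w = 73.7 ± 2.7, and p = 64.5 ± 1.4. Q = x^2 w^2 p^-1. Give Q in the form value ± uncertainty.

For a monomial Q ∝ x^2, w^2, p^-1, fractional errors add in quadrature:
  (2·δx/x)² = (2×0.0252)² = 0.00254;  (2·δw/w)² = (2×0.0366)² = 0.00537;  (-1·δp/p)² = (-1×0.0217)² = 0.000471
δQ/Q = √(0.00838) = 0.0916
Q = 7630, so δQ = 0.0916 × 7630 = 699.

7630 ± 699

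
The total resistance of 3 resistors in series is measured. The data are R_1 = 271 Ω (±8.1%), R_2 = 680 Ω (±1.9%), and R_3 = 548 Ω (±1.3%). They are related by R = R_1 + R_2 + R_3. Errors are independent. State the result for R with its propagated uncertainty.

1500 ± 26.4 Ω

R is a linear combination, so absolute uncertainties add in quadrature:
  (δR_1)² = 482;  (δR_2)² = 167;  (δR_3)² = 50.8
δR = √(700) = 26.4 Ω
R = 1500 Ω.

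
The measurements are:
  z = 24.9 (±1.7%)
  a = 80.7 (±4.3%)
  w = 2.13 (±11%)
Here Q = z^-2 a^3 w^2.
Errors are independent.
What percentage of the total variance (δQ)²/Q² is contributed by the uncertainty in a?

(δQ/Q)² = (-2·δz/z)² + (3·δa/a)² + (2·δw/w)²
  z term: (-2×0.0170)² = 0.00116
  a term: (3×0.0430)² = 0.0166
  w term: (2×0.110)² = 0.0484
Total = 0.0662. Share from a = 0.0166/0.0662 = 0.251.

25.1%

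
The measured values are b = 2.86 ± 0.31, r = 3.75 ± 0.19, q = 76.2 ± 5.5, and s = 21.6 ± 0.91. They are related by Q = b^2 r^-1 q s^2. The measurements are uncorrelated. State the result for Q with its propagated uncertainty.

Each factor contributes (exponent × relative error)² to (δQ/Q)²:
  (2·δb/b)² = (2×0.108)² = 0.0470;  (-1·δr/r)² = (-1×0.0507)² = 0.00257;  (1·δq/q)² = (1×0.0722)² = 0.00521;  (2·δs/s)² = (2×0.0421)² = 0.00710
δQ/Q = √(0.0619) = 0.249
Q = 77500, so δQ = 0.249 × 77500 = 19300.

77500 ± 19300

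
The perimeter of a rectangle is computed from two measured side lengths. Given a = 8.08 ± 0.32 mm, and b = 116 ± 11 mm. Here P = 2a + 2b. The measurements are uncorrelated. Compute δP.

22.0 mm

P is a linear combination, so absolute uncertainties add in quadrature:
  (2·δa)² = 0.410;  (2·δb)² = 484
δP = √(484) = 22.0 mm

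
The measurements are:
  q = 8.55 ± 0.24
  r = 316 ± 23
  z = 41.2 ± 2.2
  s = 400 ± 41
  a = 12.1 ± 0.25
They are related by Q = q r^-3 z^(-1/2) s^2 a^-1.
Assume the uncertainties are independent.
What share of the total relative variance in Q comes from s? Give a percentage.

(δQ/Q)² = (1·δq/q)² + (-3·δr/r)² + (−½·δz/z)² + (2·δs/s)² + (-1·δa/a)²
  q term: (1×0.0281)² = 0.000788
  r term: (-3×0.0728)² = 0.0477
  z term: (-0.5×0.0534)² = 0.000713
  s term: (2×0.102)² = 0.0420
  a term: (-1×0.0207)² = 0.000427
Total = 0.0916. Share from s = 0.0420/0.0916 = 0.459.

45.9%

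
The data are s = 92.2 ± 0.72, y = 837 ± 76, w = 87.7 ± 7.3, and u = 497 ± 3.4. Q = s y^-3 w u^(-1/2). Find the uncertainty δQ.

For a monomial Q ∝ s, y^-3, w, u^(-1/2), fractional errors add in quadrature:
  (1·δs/s)² = (1×0.00781)² = 6.1e-05;  (-3·δy/y)² = (-3×0.0908)² = 0.0742;  (1·δw/w)² = (1×0.0832)² = 0.00693;  (−½·δu/u)² = (-0.5×0.00684)² = 1.17e-05
δQ/Q = √(0.0812) = 0.285
Q = 6.19e-07, so δQ = 0.285 × 6.19e-07 = 1.76e-07.

1.76e-07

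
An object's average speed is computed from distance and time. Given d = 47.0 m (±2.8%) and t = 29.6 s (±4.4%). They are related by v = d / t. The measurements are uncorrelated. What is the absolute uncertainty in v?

Relative error in a monomial: (δv/v)² = Σ (nᵢ · δxᵢ/xᵢ)².
  (1·δd/d)² = (1×0.0280)² = 0.000784;  (-1·δt/t)² = (-1×0.0440)² = 0.00194
δv/v = √(0.00272) = 0.0522
v = 1.59 m/s, so δv = 0.0522 × 1.59 = 0.0828 m/s.

0.0828 m/s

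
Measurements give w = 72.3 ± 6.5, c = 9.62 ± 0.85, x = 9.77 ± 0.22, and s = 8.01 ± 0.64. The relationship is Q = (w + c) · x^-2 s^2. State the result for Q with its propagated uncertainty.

55.1 ± 10.1

Let u = w + c = 81.9. δu = √(δw² + δc²) = √(42.2 + 0.722) = 6.56, so δu/u = 0.0800.
Q is then a monomial in u, x, s:
δQ/Q = √((δu/u)² + (-2·δx/x)² + (2·δs/s)²) = √(0.00640 + 0.00203 + 0.0255) = 0.184
Q = 55.1, so δQ = 0.184 × 55.1 = 10.1.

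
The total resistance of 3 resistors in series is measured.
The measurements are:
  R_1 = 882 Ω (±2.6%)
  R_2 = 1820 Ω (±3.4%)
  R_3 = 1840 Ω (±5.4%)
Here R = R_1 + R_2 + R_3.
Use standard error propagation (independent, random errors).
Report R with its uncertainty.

For a sum/difference, combine absolute errors in quadrature:
  (δR_1)² = 526;  (δR_2)² = 3830;  (δR_3)² = 9870
δR = √(14200) = 119 Ω
R = 4540 Ω.

4540 ± 119 Ω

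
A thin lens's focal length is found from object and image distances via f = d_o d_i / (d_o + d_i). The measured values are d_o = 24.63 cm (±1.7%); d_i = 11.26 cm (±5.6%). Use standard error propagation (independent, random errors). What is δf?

0.300 cm

∂f/∂d_o = (d_i/(d_o+d_i))² = 0.0984;  ∂f/∂d_i = (d_o/(d_o+d_i))² = 0.471
δf = √((∂f/∂d_o · δd_o)² + (∂f/∂d_i · δd_i)²) = √(0.00170 + 0.0882) = 0.300 cm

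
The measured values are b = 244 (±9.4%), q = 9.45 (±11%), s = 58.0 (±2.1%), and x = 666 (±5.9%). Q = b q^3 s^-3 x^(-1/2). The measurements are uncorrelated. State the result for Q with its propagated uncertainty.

0.0409 ± 0.0143

Relative error in a monomial: (δQ/Q)² = Σ (nᵢ · δxᵢ/xᵢ)².
  (1·δb/b)² = (1×0.0940)² = 0.00884;  (3·δq/q)² = (3×0.110)² = 0.109;  (-3·δs/s)² = (-3×0.0210)² = 0.00397;  (−½·δx/x)² = (-0.5×0.0590)² = 0.000870
δQ/Q = √(0.123) = 0.350
Q = 0.0409, so δQ = 0.350 × 0.0409 = 0.0143.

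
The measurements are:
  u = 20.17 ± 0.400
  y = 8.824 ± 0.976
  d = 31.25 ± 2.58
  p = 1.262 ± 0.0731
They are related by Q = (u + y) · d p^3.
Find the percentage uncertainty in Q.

Let w = u + y = 28.99. δw = √(δu² + δy²) = √(0.160 + 0.953) = 1.05, so δw/w = 0.0364.
Q is then a monomial in w, d, p:
δQ/Q = √((δw/w)² + (1·δd/d)² + (3·δp/p)²) = √(0.00132 + 0.00682 + 0.0302) = 0.196

19.6%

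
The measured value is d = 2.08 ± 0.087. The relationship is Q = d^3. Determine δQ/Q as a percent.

Q ∝ d^3, so δQ/Q = |3| · δd/d = 3 × 0.0418 = 0.125.

12.5%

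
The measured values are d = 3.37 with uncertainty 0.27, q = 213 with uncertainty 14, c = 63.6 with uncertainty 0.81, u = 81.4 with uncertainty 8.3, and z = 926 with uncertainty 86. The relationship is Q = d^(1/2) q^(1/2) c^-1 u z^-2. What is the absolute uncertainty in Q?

Each factor contributes (exponent × relative error)² to (δQ/Q)²:
  (½·δd/d)² = (0.5×0.0801)² = 0.00160;  (½·δq/q)² = (0.5×0.0657)² = 0.00108;  (-1·δc/c)² = (-1×0.0127)² = 0.000162;  (1·δu/u)² = (1×0.102)² = 0.0104;  (-2·δz/z)² = (-2×0.0929)² = 0.0345
δQ/Q = √(0.0477) = 0.219
Q = 4e-05, so δQ = 0.219 × 4e-05 = 8.74e-06.

8.74e-06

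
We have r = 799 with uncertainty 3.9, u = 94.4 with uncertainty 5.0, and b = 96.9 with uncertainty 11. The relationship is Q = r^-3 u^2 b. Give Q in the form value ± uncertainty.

Products/powers → add relative errors in quadrature, weighted by exponent:
  (-3·δr/r)² = (-3×0.00488)² = 0.000214;  (2·δu/u)² = (2×0.0530)² = 0.0112;  (1·δb/b)² = (1×0.114)² = 0.0129
δQ/Q = √(0.0243) = 0.156
Q = 0.00169, so δQ = 0.156 × 0.00169 = 0.000264.

0.00169 ± 0.000264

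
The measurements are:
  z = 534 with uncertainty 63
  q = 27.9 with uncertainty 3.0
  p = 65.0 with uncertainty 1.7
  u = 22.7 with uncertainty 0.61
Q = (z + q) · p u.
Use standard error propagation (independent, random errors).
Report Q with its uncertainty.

(8.29 ± 0.981) × 10^5

Let w = z + q = 562. δw = √(δz² + δq²) = √(3970 + 9.00) = 63.1, so δw/w = 0.112.
Q is then a monomial in w, p, u:
δQ/Q = √((δw/w)² + (1·δp/p)² + (1·δu/u)²) = √(0.0126 + 0.000684 + 0.000722) = 0.118
Q = 8.29e+05, so δQ = 0.118 × 8.29e+05 = 98100.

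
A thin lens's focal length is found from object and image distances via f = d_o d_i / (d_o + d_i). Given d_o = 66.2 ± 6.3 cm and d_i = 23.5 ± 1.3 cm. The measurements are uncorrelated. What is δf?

0.830 cm

∂f/∂d_o = (d_i/(d_o+d_i))² = 0.0686;  ∂f/∂d_i = (d_o/(d_o+d_i))² = 0.545
δf = √((∂f/∂d_o · δd_o)² + (∂f/∂d_i · δd_i)²) = √(0.187 + 0.501) = 0.830 cm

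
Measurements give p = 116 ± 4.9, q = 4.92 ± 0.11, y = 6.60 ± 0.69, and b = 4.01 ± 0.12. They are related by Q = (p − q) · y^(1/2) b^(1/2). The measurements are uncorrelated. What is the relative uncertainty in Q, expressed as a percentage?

7.00%

Let u = p − q = 111. δu = √(δp² + δq²) = √(24.0 + 0.0121) = 4.90, so δu/u = 0.0441.
Q is then a monomial in u, y, b:
δQ/Q = √((δu/u)² + (½·δy/y)² + (½·δb/b)²) = √(0.00195 + 0.00273 + 0.000224) = 0.0700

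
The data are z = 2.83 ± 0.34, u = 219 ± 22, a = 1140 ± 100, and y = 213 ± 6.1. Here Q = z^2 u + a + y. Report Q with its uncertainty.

3110 ± 468

Let p = z^2·u = 1750. δp/p = √((2·δz/z)² + (1·δu/u)²) = √(0.0577 + 0.0101) = 0.260, so δp = 457.
Q = p + a + y: δQ = √(δp² + δa² + δy²) = √(2.09e+05 + 10000 + 37.2) = 468
Q = 3110.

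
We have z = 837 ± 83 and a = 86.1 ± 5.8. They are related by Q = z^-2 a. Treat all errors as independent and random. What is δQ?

2.57e-05

Products/powers → add relative errors in quadrature, weighted by exponent:
  (-2·δz/z)² = (-2×0.0992)² = 0.0393;  (1·δa/a)² = (1×0.0674)² = 0.00454
δQ/Q = √(0.0439) = 0.209
Q = 0.000123, so δQ = 0.209 × 0.000123 = 2.57e-05.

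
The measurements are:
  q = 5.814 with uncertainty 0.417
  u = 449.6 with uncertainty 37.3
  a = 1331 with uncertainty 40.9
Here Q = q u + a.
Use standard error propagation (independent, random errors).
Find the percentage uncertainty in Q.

7.34%

Let p = q·u = 2614. δp/p = √((1·δq/q)² + (1·δu/u)²) = √(0.00514 + 0.00688) = 0.110, so δp = 287.
Q = p + a: δQ = √(δp² + δa²) = √(82200 + 1670) = 290
Q = 3945, so δQ/Q = 290/3945 = 0.0734.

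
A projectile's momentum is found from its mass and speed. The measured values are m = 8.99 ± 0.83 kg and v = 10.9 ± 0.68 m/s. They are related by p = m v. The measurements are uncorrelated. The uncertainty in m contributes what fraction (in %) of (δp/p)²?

(δp/p)² = (1·δm/m)² + (1·δv/v)²
  m term: (1×0.0923)² = 0.00852
  v term: (1×0.0624)² = 0.00389
Total = 0.0124. Share from m = 0.00852/0.0124 = 0.687.

68.7%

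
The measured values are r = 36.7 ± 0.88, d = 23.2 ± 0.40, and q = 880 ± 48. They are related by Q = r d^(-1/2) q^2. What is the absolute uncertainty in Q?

6.61e+05

Q is a product of powers, so relative uncertainties combine in quadrature:
  (1·δr/r)² = (1×0.0240)² = 0.000575;  (−½·δd/d)² = (-0.5×0.0172)² = 7.43e-05;  (2·δq/q)² = (2×0.0545)² = 0.0119
δQ/Q = √(0.0126) = 0.112
Q = 5.9e+06, so δQ = 0.112 × 5.9e+06 = 6.61e+05.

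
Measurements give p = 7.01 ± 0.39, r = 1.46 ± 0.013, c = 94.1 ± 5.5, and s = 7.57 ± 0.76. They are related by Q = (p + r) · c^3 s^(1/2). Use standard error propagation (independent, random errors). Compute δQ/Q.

0.188

Let u = p + r = 8.47. δu = √(δp² + δr²) = √(0.152 + 0.000169) = 0.390, so δu/u = 0.0461.
Q is then a monomial in u, c, s:
δQ/Q = √((δu/u)² + (3·δc/c)² + (½·δs/s)²) = √(0.00212 + 0.0307 + 0.00252) = 0.188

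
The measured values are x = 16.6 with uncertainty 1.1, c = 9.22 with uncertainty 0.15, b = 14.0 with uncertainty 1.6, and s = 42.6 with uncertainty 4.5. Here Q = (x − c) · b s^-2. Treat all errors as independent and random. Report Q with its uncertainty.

0.0569 ± 0.0161

Let u = x − c = 7.38. δu = √(δx² + δc²) = √(1.21 + 0.0225) = 1.11, so δu/u = 0.150.
Q is then a monomial in u, b, s:
δQ/Q = √((δu/u)² + (1·δb/b)² + (-2·δs/s)²) = √(0.0226 + 0.0131 + 0.0446) = 0.283
Q = 0.0569, so δQ = 0.283 × 0.0569 = 0.0161.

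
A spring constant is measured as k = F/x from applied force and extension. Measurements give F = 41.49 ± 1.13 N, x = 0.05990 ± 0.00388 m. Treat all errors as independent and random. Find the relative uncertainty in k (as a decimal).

0.0703

Each factor contributes (exponent × relative error)² to (δk/k)²:
  (1·δF/F)² = (1×0.0272)² = 0.000742;  (-1·δx/x)² = (-1×0.0648)² = 0.00420
δk/k = √(0.00494) = 0.0703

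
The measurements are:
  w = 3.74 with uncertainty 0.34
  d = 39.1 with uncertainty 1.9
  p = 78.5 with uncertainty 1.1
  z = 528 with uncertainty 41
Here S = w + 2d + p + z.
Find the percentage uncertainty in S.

Sums and differences: (δS)² = Σ (cᵢ δxᵢ)².
  (δw)² = 0.116;  (2·δd)² = 14.4;  (δp)² = 1.21;  (δz)² = 1680
δS = √(1700) = 41.2
S = 688, so δS/S = 41.2/688 = 0.0598.

5.98%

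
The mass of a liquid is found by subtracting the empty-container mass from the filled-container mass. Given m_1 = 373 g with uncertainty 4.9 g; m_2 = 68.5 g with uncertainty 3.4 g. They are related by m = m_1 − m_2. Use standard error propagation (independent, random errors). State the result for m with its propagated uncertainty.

Each term contributes (cᵢ δxᵢ)² to (δm)²:
  (δm_1)² = 24.0;  (δm_2)² = 11.6
δm = √(35.6) = 5.96 g
m = 304 g.

304 ± 5.96 g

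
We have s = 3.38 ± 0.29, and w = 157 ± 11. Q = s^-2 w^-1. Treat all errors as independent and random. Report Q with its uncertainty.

0.000558 ± 0.000103

Each factor contributes (exponent × relative error)² to (δQ/Q)²:
  (-2·δs/s)² = (-2×0.0858)² = 0.0294;  (-1·δw/w)² = (-1×0.0701)² = 0.00491
δQ/Q = √(0.0344) = 0.185
Q = 0.000558, so δQ = 0.185 × 0.000558 = 0.000103.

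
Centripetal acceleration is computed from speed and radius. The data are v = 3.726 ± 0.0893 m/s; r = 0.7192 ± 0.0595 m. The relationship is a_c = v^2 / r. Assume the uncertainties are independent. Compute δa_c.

a_c is a product of powers, so relative uncertainties combine in quadrature:
  (2·δv/v)² = (2×0.0240)² = 0.00230;  (-1·δr/r)² = (-1×0.0827)² = 0.00684
δa_c/a_c = √(0.00914) = 0.0956
a_c = 19.30 m/s^2, so δa_c = 0.0956 × 19.30 = 1.85 m/s^2.

1.85 m/s^2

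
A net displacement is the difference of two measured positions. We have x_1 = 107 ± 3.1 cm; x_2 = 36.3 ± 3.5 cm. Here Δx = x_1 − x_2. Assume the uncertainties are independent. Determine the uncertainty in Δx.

Each term contributes (cᵢ δxᵢ)² to (δΔx)²:
  (δx_1)² = 9.61;  (δx_2)² = 12.2
δΔx = √(21.9) = 4.68 cm

4.68 cm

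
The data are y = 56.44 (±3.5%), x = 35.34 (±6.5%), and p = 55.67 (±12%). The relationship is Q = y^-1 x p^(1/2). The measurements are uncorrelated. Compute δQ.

Q is a product of powers, so relative uncertainties combine in quadrature:
  (-1·δy/y)² = (-1×0.0350)² = 0.00123;  (1·δx/x)² = (1×0.0650)² = 0.00423;  (½·δp/p)² = (0.5×0.120)² = 0.00360
δQ/Q = √(0.00905) = 0.0951
Q = 4.672, so δQ = 0.0951 × 4.672 = 0.444.

0.444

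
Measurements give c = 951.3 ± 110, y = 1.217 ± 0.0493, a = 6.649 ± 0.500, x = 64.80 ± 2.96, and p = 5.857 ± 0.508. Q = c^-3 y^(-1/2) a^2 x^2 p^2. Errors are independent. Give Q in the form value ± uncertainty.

0.006705 ± 0.00286

Q is a product of powers, so relative uncertainties combine in quadrature:
  (-3·δc/c)² = (-3×0.116)² = 0.120;  (−½·δy/y)² = (-0.5×0.0405)² = 0.000410;  (2·δa/a)² = (2×0.0752)² = 0.0226;  (2·δx/x)² = (2×0.0457)² = 0.00835;  (2·δp/p)² = (2×0.0867)² = 0.0301
δQ/Q = √(0.182) = 0.426
Q = 0.006705, so δQ = 0.426 × 0.006705 = 0.00286.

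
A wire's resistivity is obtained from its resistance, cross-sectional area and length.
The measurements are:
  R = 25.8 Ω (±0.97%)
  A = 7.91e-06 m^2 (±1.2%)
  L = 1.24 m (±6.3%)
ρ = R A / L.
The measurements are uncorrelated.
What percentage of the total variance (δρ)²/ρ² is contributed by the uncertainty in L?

94.3%

(δρ/ρ)² = (1·δR/R)² + (1·δA/A)² + (-1·δL/L)²
  R term: (1×0.00970)² = 9.41e-05
  A term: (1×0.0120)² = 0.000144
  L term: (-1×0.0630)² = 0.00397
Total = 0.00421. Share from L = 0.00397/0.00421 = 0.943.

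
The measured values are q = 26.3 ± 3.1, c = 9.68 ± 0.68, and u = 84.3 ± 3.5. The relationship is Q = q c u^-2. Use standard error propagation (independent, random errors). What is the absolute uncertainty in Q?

Q is a product of powers, so relative uncertainties combine in quadrature:
  (1·δq/q)² = (1×0.118)² = 0.0139;  (1·δc/c)² = (1×0.0702)² = 0.00493;  (-2·δu/u)² = (-2×0.0415)² = 0.00690
δQ/Q = √(0.0257) = 0.160
Q = 0.0358, so δQ = 0.160 × 0.0358 = 0.00575.

0.00575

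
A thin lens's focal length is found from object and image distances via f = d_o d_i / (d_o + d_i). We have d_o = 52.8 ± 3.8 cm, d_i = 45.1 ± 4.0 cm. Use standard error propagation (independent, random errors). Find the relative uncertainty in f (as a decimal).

∂f/∂d_o = (d_i/(d_o+d_i))² = 0.212;  ∂f/∂d_i = (d_o/(d_o+d_i))² = 0.291
δf = √((∂f/∂d_o · δd_o)² + (∂f/∂d_i · δd_i)²) = √(0.650 + 1.35) = 1.42 cm
f = 24.3 cm, so δf/f = 1.42/24.3 = 0.0582.

0.0582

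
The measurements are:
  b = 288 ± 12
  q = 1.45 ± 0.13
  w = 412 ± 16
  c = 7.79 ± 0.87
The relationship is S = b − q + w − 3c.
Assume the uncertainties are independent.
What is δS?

20.2

S is a linear combination, so absolute uncertainties add in quadrature:
  (δb)² = 144;  (δq)² = 0.0169;  (δw)² = 256;  (3·δc)² = 6.81
δS = √(407) = 20.2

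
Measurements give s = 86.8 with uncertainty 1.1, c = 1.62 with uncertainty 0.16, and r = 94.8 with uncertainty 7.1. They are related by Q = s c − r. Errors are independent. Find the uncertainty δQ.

15.7

Let p = s·c = 141. δp/p = √((1·δs/s)² + (1·δc/c)²) = √(0.000161 + 0.00975) = 0.0996, so δp = 14.0.
Q = p − r: δQ = √(δp² + δr²) = √(196 + 50.4) = 15.7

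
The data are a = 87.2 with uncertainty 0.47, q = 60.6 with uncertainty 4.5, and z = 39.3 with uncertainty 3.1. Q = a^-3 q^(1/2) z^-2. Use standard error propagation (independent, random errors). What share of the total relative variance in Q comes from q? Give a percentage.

(δQ/Q)² = (-3·δa/a)² + (½·δq/q)² + (-2·δz/z)²
  a term: (-3×0.00539)² = 0.000261
  q term: (0.5×0.0743)² = 0.00138
  z term: (-2×0.0789)² = 0.0249
Total = 0.0265. Share from q = 0.00138/0.0265 = 0.0520.

5.20%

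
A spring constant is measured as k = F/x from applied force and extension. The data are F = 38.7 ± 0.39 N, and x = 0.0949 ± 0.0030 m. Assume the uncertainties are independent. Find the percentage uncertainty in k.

3.32%

Relative error in a monomial: (δk/k)² = Σ (nᵢ · δxᵢ/xᵢ)².
  (1·δF/F)² = (1×0.0101)² = 0.000102;  (-1·δx/x)² = (-1×0.0316)² = 0.000999
δk/k = √(0.00110) = 0.0332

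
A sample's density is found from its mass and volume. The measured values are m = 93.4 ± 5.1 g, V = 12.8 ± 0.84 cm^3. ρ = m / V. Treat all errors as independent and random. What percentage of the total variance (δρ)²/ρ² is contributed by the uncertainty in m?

(δρ/ρ)² = (1·δm/m)² + (-1·δV/V)²
  m term: (1×0.0546)² = 0.00298
  V term: (-1×0.0656)² = 0.00431
Total = 0.00729. Share from m = 0.00298/0.00729 = 0.409.

40.9%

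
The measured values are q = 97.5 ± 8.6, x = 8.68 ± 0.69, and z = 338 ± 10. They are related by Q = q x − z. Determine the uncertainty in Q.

Let p = q·x = 846. δp/p = √((1·δq/q)² + (1·δx/x)²) = √(0.00778 + 0.00632) = 0.119, so δp = 100.
Q = p − z: δQ = √(δp² + δz²) = √(10100 + 100) = 101

101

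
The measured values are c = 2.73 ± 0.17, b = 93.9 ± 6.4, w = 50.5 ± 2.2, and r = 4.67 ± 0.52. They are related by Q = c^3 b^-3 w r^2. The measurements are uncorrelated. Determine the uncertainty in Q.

0.00969

For a monomial Q ∝ c^3, b^-3, w, r^2, fractional errors add in quadrature:
  (3·δc/c)² = (3×0.0623)² = 0.0349;  (-3·δb/b)² = (-3×0.0682)² = 0.0418;  (1·δw/w)² = (1×0.0436)² = 0.00190;  (2·δr/r)² = (2×0.111)² = 0.0496
δQ/Q = √(0.128) = 0.358
Q = 0.0271, so δQ = 0.358 × 0.0271 = 0.00969.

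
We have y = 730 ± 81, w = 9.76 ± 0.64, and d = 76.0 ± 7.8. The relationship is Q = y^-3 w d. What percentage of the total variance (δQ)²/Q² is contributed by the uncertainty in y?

88.2%

(δQ/Q)² = (-3·δy/y)² + (1·δw/w)² + (1·δd/d)²
  y term: (-3×0.111)² = 0.111
  w term: (1×0.0656)² = 0.00430
  d term: (1×0.103)² = 0.0105
Total = 0.126. Share from y = 0.111/0.126 = 0.882.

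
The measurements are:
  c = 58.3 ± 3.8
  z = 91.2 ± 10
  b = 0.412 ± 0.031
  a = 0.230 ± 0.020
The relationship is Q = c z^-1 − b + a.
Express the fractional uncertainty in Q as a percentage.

19.6%

Let p = c·z^-1 = 0.639. δp/p = √((1·δc/c)² + (-1·δz/z)²) = √(0.00425 + 0.0120) = 0.128, so δp = 0.0815.
Q = p − b + a: δQ = √(δp² + δb² + δa²) = √(0.00665 + 0.000961 + 0.000400) = 0.0895
Q = 0.457, so δQ/Q = 0.0895/0.457 = 0.196.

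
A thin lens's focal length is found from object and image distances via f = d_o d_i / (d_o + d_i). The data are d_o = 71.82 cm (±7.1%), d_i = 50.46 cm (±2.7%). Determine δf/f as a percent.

3.33%

∂f/∂d_o = (d_i/(d_o+d_i))² = 0.170;  ∂f/∂d_i = (d_o/(d_o+d_i))² = 0.345
δf = √((∂f/∂d_o · δd_o)² + (∂f/∂d_i · δd_i)²) = √(0.754 + 0.221) = 0.987 cm
f = 29.64 cm, so δf/f = 0.987/29.64 = 0.0333.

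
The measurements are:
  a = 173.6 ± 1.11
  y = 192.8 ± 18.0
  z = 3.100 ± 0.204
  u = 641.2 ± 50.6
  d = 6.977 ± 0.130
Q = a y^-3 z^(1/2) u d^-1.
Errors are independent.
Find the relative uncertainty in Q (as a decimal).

Each factor contributes (exponent × relative error)² to (δQ/Q)²:
  (1·δa/a)² = (1×0.00639)² = 4.09e-05;  (-3·δy/y)² = (-3×0.0934)² = 0.0784;  (½·δz/z)² = (0.5×0.0658)² = 0.00108;  (1·δu/u)² = (1×0.0789)² = 0.00623;  (-1·δd/d)² = (-1×0.0186)² = 0.000347
δQ/Q = √(0.0861) = 0.294

0.294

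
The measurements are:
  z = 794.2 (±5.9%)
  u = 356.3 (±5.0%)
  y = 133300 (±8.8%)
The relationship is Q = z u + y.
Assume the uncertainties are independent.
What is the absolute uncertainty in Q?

Let p = z·u = 283000. δp/p = √((1·δz/z)² + (1·δu/u)²) = √(0.00348 + 0.00250) = 0.0773, so δp = 21900.
Q = p + y: δQ = √(δp² + δy²) = √(4.79e+08 + 1.38e+08) = 24800

24800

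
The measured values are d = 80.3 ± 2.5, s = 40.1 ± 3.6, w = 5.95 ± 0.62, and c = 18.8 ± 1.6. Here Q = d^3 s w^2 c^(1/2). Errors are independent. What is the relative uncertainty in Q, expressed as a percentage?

24.9%

Relative error in a monomial: (δQ/Q)² = Σ (nᵢ · δxᵢ/xᵢ)².
  (3·δd/d)² = (3×0.0311)² = 0.00872;  (1·δs/s)² = (1×0.0898)² = 0.00806;  (2·δw/w)² = (2×0.104)² = 0.0434;  (½·δc/c)² = (0.5×0.0851)² = 0.00181
δQ/Q = √(0.0620) = 0.249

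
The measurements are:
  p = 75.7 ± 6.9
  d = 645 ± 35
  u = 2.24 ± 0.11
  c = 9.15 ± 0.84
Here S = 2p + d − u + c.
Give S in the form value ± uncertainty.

For a sum/difference, combine absolute errors in quadrature:
  (2·δp)² = 190;  (δd)² = 1220;  (δu)² = 0.0121;  (δc)² = 0.706
δS = √(1420) = 37.6
S = 803.

803 ± 37.6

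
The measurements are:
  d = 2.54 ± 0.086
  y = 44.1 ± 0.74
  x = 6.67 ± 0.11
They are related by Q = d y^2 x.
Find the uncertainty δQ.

1660

For a monomial Q ∝ d, y^2, x, fractional errors add in quadrature:
  (1·δd/d)² = (1×0.0339)² = 0.00115;  (2·δy/y)² = (2×0.0168)² = 0.00113;  (1·δx/x)² = (1×0.0165)² = 0.000272
δQ/Q = √(0.00254) = 0.0504
Q = 32900, so δQ = 0.0504 × 32900 = 1660.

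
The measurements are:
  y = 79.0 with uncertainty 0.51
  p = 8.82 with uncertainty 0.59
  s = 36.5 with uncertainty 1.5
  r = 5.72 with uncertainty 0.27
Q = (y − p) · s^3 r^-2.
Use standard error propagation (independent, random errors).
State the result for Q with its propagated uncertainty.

Let u = y − p = 70.2. δu = √(δy² + δp²) = √(0.260 + 0.348) = 0.780, so δu/u = 0.0111.
Q is then a monomial in u, s, r:
δQ/Q = √((δu/u)² + (3·δs/s)² + (-2·δr/r)²) = √(0.000123 + 0.0152 + 0.00891) = 0.156
Q = 1.04e+05, so δQ = 0.156 × 1.04e+05 = 16200.

(1.04 ± 0.162) × 10^5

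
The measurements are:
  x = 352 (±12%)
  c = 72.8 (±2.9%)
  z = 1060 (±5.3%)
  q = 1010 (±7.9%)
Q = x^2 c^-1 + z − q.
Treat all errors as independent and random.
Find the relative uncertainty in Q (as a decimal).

0.241

Let p = x^2·c^-1 = 1700. δp/p = √((2·δx/x)² + (-1·δc/c)²) = √(0.0576 + 0.000841) = 0.242, so δp = 411.
Q = p + z − q: δQ = √(δp² + δz² + δq²) = √(1.69e+05 + 3160 + 6370) = 423
Q = 1750, so δQ/Q = 423/1750 = 0.241.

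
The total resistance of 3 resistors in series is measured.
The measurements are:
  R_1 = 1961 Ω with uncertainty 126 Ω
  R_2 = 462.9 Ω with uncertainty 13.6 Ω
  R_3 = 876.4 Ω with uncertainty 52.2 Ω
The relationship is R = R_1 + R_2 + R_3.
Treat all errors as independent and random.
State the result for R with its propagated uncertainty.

R is a linear combination, so absolute uncertainties add in quadrature:
  (δR_1)² = 15900;  (δR_2)² = 185;  (δR_3)² = 2720
δR = √(18800) = 137 Ω
R = 3300 Ω.

3300 ± 137 Ω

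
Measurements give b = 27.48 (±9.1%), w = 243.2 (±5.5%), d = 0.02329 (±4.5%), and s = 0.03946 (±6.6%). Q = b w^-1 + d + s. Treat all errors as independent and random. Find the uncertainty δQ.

0.0123

Let p = b·w^-1 = 0.1130. δp/p = √((1·δb/b)² + (-1·δw/w)²) = √(0.00828 + 0.00302) = 0.106, so δp = 0.0120.
Q = p + d + s: δQ = √(δp² + δd² + δs²) = √(0.000144 + 1.1e-06 + 6.78e-06) = 0.0123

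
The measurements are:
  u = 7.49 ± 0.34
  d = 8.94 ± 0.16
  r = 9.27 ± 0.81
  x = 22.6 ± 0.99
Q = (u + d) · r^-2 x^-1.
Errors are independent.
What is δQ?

Let w = u + d = 16.4. δw = √(δu² + δd²) = √(0.116 + 0.0256) = 0.376, so δw/w = 0.0229.
Q is then a monomial in w, r, x:
δQ/Q = √((δw/w)² + (-2·δr/r)² + (-1·δx/x)²) = √(0.000523 + 0.0305 + 0.00192) = 0.182
Q = 0.00846, so δQ = 0.182 × 0.00846 = 0.00154.

0.00154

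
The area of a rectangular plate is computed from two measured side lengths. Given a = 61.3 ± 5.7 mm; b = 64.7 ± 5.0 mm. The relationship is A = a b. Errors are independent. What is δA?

480 mm^2

For a monomial A ∝ a, b, fractional errors add in quadrature:
  (1·δa/a)² = (1×0.0930)² = 0.00865;  (1·δb/b)² = (1×0.0773)² = 0.00597
δA/A = √(0.0146) = 0.121
A = 3970 mm^2, so δA = 0.121 × 3970 = 480 mm^2.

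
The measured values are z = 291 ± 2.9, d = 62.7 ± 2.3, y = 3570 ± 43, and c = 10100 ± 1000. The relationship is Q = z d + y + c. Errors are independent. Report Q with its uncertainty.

Let p = z·d = 18200. δp/p = √((1·δz/z)² + (1·δd/d)²) = √(9.93e-05 + 0.00135) = 0.0380, so δp = 694.
Q = p + y + c: δQ = √(δp² + δy² + δc²) = √(4.81e+05 + 1850 + 1e+06) = 1220
Q = 31900.

31900 ± 1220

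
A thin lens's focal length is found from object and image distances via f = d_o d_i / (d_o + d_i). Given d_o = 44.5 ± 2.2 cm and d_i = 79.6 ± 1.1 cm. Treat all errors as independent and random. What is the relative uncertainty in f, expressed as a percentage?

∂f/∂d_o = (d_i/(d_o+d_i))² = 0.411;  ∂f/∂d_i = (d_o/(d_o+d_i))² = 0.129
δf = √((∂f/∂d_o · δd_o)² + (∂f/∂d_i · δd_i)²) = √(0.819 + 0.0200) = 0.916 cm
f = 28.5 cm, so δf/f = 0.916/28.5 = 0.0321.

3.21%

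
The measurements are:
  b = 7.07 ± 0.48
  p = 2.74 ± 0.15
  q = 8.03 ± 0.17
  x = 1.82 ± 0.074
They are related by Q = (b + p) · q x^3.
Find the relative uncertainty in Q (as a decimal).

Let u = b + p = 9.81. δu = √(δb² + δp²) = √(0.230 + 0.0225) = 0.503, so δu/u = 0.0513.
Q is then a monomial in u, q, x:
δQ/Q = √((δu/u)² + (1·δq/q)² + (3·δx/x)²) = √(0.00263 + 0.000448 + 0.0149) = 0.134

0.134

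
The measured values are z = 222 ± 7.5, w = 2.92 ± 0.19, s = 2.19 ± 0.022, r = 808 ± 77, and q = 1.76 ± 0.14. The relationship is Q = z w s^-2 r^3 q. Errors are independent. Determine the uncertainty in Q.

Each factor contributes (exponent × relative error)² to (δQ/Q)²:
  (1·δz/z)² = (1×0.0338)² = 0.00114;  (1·δw/w)² = (1×0.0651)² = 0.00423;  (-2·δs/s)² = (-2×0.0100)² = 0.000404;  (3·δr/r)² = (3×0.0953)² = 0.0817;  (1·δq/q)² = (1×0.0795)² = 0.00633
δQ/Q = √(0.0938) = 0.306
Q = 1.25e+11, so δQ = 0.306 × 1.25e+11 = 3.84e+10.

3.84e+10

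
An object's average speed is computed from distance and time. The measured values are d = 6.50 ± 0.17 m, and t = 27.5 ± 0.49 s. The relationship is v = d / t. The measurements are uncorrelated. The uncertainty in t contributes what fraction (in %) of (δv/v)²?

31.7%

(δv/v)² = (1·δd/d)² + (-1·δt/t)²
  d term: (1×0.0262)² = 0.000684
  t term: (-1×0.0178)² = 0.000317
Total = 0.00100. Share from t = 0.000317/0.00100 = 0.317.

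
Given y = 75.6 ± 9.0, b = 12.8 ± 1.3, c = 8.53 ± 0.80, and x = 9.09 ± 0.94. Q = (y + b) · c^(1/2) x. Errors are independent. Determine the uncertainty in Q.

360

Let u = y + b = 88.4. δu = √(δy² + δb²) = √(81.0 + 1.69) = 9.09, so δu/u = 0.103.
Q is then a monomial in u, c, x:
δQ/Q = √((δu/u)² + (½·δc/c)² + (1·δx/x)²) = √(0.0106 + 0.00220 + 0.0107) = 0.153
Q = 2350, so δQ = 0.153 × 2350 = 360.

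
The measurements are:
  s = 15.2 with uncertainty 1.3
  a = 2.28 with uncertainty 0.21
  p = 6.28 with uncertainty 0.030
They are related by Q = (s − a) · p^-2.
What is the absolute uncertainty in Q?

Let u = s − a = 12.9. δu = √(δs² + δa²) = √(1.69 + 0.0441) = 1.32, so δu/u = 0.102.
Q is then a monomial in u, p:
δQ/Q = √((δu/u)² + (-2·δp/p)²) = √(0.0104 + 9.13e-05) = 0.102
Q = 0.328, so δQ = 0.102 × 0.328 = 0.0335.

0.0335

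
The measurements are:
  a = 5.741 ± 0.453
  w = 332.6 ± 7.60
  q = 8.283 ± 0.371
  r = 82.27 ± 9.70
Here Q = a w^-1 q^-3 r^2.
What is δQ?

Each factor contributes (exponent × relative error)² to (δQ/Q)²:
  (1·δa/a)² = (1×0.0789)² = 0.00623;  (-1·δw/w)² = (-1×0.0229)² = 0.000522;  (-3·δq/q)² = (-3×0.0448)² = 0.0181;  (2·δr/r)² = (2×0.118)² = 0.0556
δQ/Q = √(0.0804) = 0.284
Q = 0.2056, so δQ = 0.284 × 0.2056 = 0.0583.

0.0583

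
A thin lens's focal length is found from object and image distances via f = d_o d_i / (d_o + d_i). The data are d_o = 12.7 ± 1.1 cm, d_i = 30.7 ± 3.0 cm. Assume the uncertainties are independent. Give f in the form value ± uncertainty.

∂f/∂d_o = (d_i/(d_o+d_i))² = 0.500;  ∂f/∂d_i = (d_o/(d_o+d_i))² = 0.0856
δf = √((∂f/∂d_o · δd_o)² + (∂f/∂d_i · δd_i)²) = √(0.303 + 0.0660) = 0.607 cm
f = 8.98 cm.

8.98 ± 0.607 cm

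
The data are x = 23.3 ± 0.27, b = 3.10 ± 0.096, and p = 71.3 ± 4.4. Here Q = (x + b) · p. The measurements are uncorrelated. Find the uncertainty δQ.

Let u = x + b = 26.4. δu = √(δx² + δb²) = √(0.0729 + 0.00922) = 0.287, so δu/u = 0.0109.
Q is then a monomial in u, p:
δQ/Q = √((δu/u)² + (1·δp/p)²) = √(0.000118 + 0.00381) = 0.0627
Q = 1880, so δQ = 0.0627 × 1880 = 118.

118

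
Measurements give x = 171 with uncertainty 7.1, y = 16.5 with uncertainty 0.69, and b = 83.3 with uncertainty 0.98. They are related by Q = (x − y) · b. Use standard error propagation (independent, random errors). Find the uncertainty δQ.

Let u = x − y = 154. δu = √(δx² + δy²) = √(50.4 + 0.476) = 7.13, so δu/u = 0.0462.
Q is then a monomial in u, b:
δQ/Q = √((δu/u)² + (1·δb/b)²) = √(0.00213 + 0.000138) = 0.0476
Q = 12900, so δQ = 0.0476 × 12900 = 613.

613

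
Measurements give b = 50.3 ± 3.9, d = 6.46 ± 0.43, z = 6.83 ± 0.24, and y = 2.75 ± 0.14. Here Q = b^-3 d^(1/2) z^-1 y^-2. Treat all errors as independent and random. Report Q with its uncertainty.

(3.87 ± 0.999) × 10^-7

For a monomial Q ∝ b^-3, d^(1/2), z^-1, y^-2, fractional errors add in quadrature:
  (-3·δb/b)² = (-3×0.0775)² = 0.0541;  (½·δd/d)² = (0.5×0.0666)² = 0.00111;  (-1·δz/z)² = (-1×0.0351)² = 0.00123;  (-2·δy/y)² = (-2×0.0509)² = 0.0104
δQ/Q = √(0.0668) = 0.258
Q = 3.87e-07, so δQ = 0.258 × 3.87e-07 = 9.99e-08.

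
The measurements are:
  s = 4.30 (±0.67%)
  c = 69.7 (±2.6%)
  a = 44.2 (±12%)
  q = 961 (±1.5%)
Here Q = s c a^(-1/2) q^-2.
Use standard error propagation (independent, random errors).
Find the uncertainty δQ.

3.53e-06

Each factor contributes (exponent × relative error)² to (δQ/Q)²:
  (1·δs/s)² = (1×0.00670)² = 4.49e-05;  (1·δc/c)² = (1×0.0260)² = 0.000676;  (−½·δa/a)² = (-0.5×0.120)² = 0.00360;  (-2·δq/q)² = (-2×0.0150)² = 0.000900
δQ/Q = √(0.00522) = 0.0723
Q = 4.88e-05, so δQ = 0.0723 × 4.88e-05 = 3.53e-06.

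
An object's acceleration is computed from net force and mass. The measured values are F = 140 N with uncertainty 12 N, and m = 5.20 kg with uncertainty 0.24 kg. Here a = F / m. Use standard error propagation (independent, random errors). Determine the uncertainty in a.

Relative error in a monomial: (δa/a)² = Σ (nᵢ · δxᵢ/xᵢ)².
  (1·δF/F)² = (1×0.0857)² = 0.00735;  (-1·δm/m)² = (-1×0.0462)² = 0.00213
δa/a = √(0.00948) = 0.0974
a = 26.9 m/s^2, so δa = 0.0974 × 26.9 = 2.62 m/s^2.

2.62 m/s^2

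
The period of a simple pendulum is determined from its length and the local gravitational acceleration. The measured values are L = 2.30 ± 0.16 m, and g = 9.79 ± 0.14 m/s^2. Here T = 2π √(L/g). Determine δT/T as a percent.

3.55%

For a monomial T ∝ L^(1/2), g^(-1/2), fractional errors add in quadrature:
  (½·δL/L)² = (0.5×0.0696)² = 0.00121;  (−½·δg/g)² = (-0.5×0.0143)² = 5.11e-05
δT/T = √(0.00126) = 0.0355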